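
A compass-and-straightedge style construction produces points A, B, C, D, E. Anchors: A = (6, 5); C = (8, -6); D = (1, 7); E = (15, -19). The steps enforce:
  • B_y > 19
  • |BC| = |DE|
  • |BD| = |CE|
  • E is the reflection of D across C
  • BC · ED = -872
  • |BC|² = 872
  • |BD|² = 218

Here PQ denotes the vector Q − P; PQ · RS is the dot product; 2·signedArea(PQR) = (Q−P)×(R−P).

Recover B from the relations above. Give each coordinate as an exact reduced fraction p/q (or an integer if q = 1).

1. B_x = -6  [line 14·x + -26·y + 604 = 0 ∩ |BD|² = 218]
2. B_y = 20  [line 14·x + -26·y + 604 = 0 ∩ |BD|² = 218]
   → B = (-6, 20)

B = (-6, 20)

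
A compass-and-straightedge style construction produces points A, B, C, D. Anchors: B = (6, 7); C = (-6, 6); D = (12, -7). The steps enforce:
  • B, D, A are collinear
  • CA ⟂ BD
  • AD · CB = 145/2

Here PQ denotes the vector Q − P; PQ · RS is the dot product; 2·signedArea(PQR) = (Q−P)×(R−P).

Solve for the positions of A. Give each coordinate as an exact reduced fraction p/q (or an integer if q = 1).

1. A_x = 9/2  [B, D, A are collinear ∩ CA ⟂ BD]
2. A_y = 21/2  [B, D, A are collinear ∩ CA ⟂ BD]
   → A = (9/2, 21/2)

A = (9/2, 21/2)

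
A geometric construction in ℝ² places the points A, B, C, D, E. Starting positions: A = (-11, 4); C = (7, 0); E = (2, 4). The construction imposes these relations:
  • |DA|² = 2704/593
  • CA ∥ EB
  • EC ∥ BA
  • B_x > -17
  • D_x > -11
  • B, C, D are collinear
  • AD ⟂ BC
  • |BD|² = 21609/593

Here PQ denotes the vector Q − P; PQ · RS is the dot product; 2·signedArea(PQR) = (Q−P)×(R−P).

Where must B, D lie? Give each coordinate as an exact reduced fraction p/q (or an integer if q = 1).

1. B_x = -16  [EC ∥ BA ∩ CA ∥ EB]
2. B_y = 8  [EC ∥ BA ∩ CA ∥ EB]
   → B = (-16, 8)
3. D_x = -6107/593  [B, C, D are collinear ∩ AD ⟂ BC]
4. D_y = 3568/593  [B, C, D are collinear ∩ AD ⟂ BC]
   → D = (-6107/593, 3568/593)

B = (-16, 8)
D = (-6107/593, 3568/593)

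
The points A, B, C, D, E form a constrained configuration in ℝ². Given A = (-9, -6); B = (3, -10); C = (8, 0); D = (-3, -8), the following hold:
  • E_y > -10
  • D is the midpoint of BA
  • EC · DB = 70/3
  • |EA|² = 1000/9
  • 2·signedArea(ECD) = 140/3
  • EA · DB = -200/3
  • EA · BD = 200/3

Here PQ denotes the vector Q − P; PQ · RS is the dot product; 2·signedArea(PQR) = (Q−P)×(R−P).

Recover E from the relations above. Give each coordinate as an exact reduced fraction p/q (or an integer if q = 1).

1. E_x = 1  [EA · DB = -200/3 ∩ 2·signedArea(ECD) = 140/3]
2. E_y = -28/3  [EA · DB = -200/3 ∩ 2·signedArea(ECD) = 140/3]
   → E = (1, -28/3)

E = (1, -28/3)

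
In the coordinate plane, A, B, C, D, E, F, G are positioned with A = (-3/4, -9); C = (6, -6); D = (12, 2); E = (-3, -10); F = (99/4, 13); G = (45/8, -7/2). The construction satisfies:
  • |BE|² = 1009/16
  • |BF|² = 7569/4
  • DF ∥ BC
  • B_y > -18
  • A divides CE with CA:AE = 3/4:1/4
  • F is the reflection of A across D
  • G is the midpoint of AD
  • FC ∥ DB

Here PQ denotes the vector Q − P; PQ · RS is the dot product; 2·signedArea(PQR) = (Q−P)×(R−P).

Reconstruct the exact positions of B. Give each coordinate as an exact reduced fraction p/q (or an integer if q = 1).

B = (-27/4, -17)

1. B_x = -27/4  [DF ∥ BC ∩ FC ∥ DB]
2. B_y = -17  [DF ∥ BC ∩ FC ∥ DB]
   → B = (-27/4, -17)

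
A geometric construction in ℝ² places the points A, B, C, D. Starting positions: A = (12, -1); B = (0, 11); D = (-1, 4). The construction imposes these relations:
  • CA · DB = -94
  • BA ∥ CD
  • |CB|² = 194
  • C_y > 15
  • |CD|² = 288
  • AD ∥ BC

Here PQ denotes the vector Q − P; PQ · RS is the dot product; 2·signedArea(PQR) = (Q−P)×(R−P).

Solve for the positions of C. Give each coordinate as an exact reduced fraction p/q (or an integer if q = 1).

C = (-13, 16)

1. C_x = -13  [BA ∥ CD ∩ AD ∥ BC]
2. C_y = 16  [BA ∥ CD ∩ AD ∥ BC]
   → C = (-13, 16)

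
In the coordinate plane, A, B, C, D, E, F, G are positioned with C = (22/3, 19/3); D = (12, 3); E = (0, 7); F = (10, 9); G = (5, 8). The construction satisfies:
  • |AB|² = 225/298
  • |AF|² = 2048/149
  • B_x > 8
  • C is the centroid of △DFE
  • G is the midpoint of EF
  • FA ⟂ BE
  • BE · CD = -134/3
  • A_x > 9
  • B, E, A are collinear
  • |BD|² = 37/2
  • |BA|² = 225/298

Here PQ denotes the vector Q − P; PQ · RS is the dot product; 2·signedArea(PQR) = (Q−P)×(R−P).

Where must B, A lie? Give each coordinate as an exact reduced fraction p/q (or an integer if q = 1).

1. B_x = 17/2  [line -14/3·x + 10/3·y + 64/3 = 0 ∩ |BD|² = 37/2]
2. B_y = 11/2  [line -14/3·x + 10/3·y + 64/3 = 0 ∩ |BD|² = 37/2]
   → B = (17/2, 11/2)
3. A_x = 1394/149  [B, E, A are collinear ∩ FA ⟂ BE]
4. A_y = 797/149  [B, E, A are collinear ∩ FA ⟂ BE]
   → A = (1394/149, 797/149)

A = (1394/149, 797/149)
B = (17/2, 11/2)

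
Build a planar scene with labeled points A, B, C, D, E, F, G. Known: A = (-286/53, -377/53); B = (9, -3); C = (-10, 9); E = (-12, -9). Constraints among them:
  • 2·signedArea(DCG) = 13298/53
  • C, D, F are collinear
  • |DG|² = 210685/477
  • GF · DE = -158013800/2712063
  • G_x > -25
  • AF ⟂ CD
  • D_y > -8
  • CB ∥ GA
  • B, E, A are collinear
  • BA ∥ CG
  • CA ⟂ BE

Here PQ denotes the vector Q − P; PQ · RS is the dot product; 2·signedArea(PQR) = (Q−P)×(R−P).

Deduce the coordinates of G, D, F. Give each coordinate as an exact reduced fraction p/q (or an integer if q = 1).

1. G_x = -1293/53  [CB ∥ GA ∩ BA ∥ CG]
2. G_y = 259/53  [CB ∥ GA ∩ BA ∥ CG]
   → G = (-1293/53, 259/53)
3. D_x = -1208/159  [line 218/53·x + -763/53·y + -4251/53 = 0 ∩ |DG|² = 210685/477]
4. D_y = -1231/159  [line 218/53·x + -763/53·y + -4251/53 = 0 ∩ |DG|² = 210685/477]
   → D = (-1208/159, -1231/159)
5. F_x = -6908077/904021  [C, D, F are collinear ∩ AF ⟂ CD]
6. F_y = -6721764/904021  [C, D, F are collinear ∩ AF ⟂ CD]
   → F = (-6908077/904021, -6721764/904021)

D = (-1208/159, -1231/159)
F = (-6908077/904021, -6721764/904021)
G = (-1293/53, 259/53)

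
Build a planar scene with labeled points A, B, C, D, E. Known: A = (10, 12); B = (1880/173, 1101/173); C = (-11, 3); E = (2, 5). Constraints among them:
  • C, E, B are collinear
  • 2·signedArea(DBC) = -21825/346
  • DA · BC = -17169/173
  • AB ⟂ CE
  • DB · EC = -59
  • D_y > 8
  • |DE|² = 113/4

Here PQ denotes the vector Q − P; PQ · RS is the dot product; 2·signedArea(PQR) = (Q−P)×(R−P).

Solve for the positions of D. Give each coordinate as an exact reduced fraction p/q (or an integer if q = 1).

1. D_x = 6  [2·signedArea(DBC) = -21825/346 ∩ DA · BC = -17169/173]
2. D_y = 17/2  [2·signedArea(DBC) = -21825/346 ∩ DA · BC = -17169/173]
   → D = (6, 17/2)

D = (6, 17/2)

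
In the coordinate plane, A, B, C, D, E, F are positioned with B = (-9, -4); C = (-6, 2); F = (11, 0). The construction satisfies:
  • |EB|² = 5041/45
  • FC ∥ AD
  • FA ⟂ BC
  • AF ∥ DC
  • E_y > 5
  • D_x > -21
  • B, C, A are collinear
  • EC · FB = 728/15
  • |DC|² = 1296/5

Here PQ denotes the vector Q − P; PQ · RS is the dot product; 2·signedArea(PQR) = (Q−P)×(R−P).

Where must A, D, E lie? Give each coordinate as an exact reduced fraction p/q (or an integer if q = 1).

1. A_x = -17/5  [B, C, A are collinear ∩ FA ⟂ BC]
2. A_y = 36/5  [B, C, A are collinear ∩ FA ⟂ BC]
   → A = (-17/5, 36/5)
3. D_x = -102/5  [AF ∥ DC ∩ FC ∥ AD]
4. D_y = 46/5  [AF ∥ DC ∩ FC ∥ AD]
   → D = (-102/5, 46/5)
5. E_x = -64/15  [line 20·x + 4·y + 952/15 = 0 ∩ |EB|² = 5041/45]
6. E_y = 82/15  [line 20·x + 4·y + 952/15 = 0 ∩ |EB|² = 5041/45]
   → E = (-64/15, 82/15)

A = (-17/5, 36/5)
D = (-102/5, 46/5)
E = (-64/15, 82/15)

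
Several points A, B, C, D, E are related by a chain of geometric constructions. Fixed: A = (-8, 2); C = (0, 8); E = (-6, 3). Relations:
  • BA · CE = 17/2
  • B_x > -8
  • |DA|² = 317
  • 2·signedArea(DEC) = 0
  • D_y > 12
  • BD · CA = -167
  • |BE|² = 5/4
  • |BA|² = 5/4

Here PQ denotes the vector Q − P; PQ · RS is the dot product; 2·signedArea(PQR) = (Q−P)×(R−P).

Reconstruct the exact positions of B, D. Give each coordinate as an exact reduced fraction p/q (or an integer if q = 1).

1. D_x = 6  [line -5·x + 6·y + -48 = 0 ∩ |DA|² = 317]
2. D_y = 13  [line -5·x + 6·y + -48 = 0 ∩ |DA|² = 317]
   → D = (6, 13)
3. B_x = -7  [BA · CE = 17/2 ∩ BD · CA = -167]
4. B_y = 5/2  [BA · CE = 17/2 ∩ BD · CA = -167]
   → B = (-7, 5/2)

B = (-7, 5/2)
D = (6, 13)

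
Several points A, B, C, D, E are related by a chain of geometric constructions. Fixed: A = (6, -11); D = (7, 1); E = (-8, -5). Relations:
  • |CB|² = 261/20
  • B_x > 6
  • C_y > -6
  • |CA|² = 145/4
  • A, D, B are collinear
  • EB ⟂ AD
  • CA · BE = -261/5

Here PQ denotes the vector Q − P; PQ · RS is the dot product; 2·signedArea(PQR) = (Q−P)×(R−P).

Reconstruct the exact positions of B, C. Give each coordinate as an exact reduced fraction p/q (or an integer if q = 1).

B = (32/5, -31/5)
C = (14/5, -59/10)

1. B_x = 32/5  [A, D, B are collinear ∩ EB ⟂ AD]
2. B_y = -31/5  [A, D, B are collinear ∩ EB ⟂ AD]
   → B = (32/5, -31/5)
3. C_x = 14/5  [line 72/5·x + -6/5·y + -237/5 = 0 ∩ |CA|² = 145/4]
4. C_y = -59/10  [line 72/5·x + -6/5·y + -237/5 = 0 ∩ |CA|² = 145/4]
   → C = (14/5, -59/10)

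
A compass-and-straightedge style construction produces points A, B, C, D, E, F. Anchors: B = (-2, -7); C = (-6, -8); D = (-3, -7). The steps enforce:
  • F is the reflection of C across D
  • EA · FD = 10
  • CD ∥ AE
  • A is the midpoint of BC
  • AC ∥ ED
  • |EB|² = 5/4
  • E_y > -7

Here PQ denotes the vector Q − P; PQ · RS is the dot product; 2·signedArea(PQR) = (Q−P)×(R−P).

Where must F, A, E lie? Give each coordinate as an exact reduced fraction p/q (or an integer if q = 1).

A = (-4, -15/2)
E = (-1, -13/2)
F = (0, -6)

1. F_x = 0  [F is the reflection of C across D]
2. F_y = -6  [F is the reflection of C across D]
   → F = (0, -6)
3. A_x = -4  [A is the midpoint of BC]
4. A_y = -15/2  [A is the midpoint of BC]
   → A = (-4, -15/2)
5. E_x = -1  [AC ∥ ED ∩ CD ∥ AE]
6. E_y = -13/2  [AC ∥ ED ∩ CD ∥ AE]
   → E = (-1, -13/2)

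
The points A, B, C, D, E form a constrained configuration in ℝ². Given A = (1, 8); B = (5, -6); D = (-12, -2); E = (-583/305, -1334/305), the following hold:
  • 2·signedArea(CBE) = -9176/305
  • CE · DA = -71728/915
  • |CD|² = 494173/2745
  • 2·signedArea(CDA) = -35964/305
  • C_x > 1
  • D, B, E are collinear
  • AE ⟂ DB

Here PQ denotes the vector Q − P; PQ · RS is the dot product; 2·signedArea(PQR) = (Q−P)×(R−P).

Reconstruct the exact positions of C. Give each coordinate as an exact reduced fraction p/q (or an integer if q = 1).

1. C_x = 1247/915  [2·signedArea(CDA) = -35964/305 ∩ CE · DA = -71728/915]
2. C_y = -724/915  [2·signedArea(CDA) = -35964/305 ∩ CE · DA = -71728/915]
   → C = (1247/915, -724/915)

C = (1247/915, -724/915)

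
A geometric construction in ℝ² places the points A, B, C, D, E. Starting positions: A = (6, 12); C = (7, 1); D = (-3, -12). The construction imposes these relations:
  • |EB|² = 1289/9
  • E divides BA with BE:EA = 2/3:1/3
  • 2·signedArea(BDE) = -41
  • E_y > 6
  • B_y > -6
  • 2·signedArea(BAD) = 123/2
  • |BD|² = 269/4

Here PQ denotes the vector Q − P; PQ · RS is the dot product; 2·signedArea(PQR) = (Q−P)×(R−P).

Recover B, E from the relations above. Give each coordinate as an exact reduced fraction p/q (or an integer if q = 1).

1. B_x = 2  [line 24·x + -9·y + -195/2 = 0 ∩ |BD|² = 269/4]
2. B_y = -11/2  [line 24·x + -9·y + -195/2 = 0 ∩ |BD|² = 269/4]
   → B = (2, -11/2)
3. E_x = 14/3  [E divides BA with BE:EA = 2/3:1/3]
4. E_y = 37/6  [E divides BA with BE:EA = 2/3:1/3]
   → E = (14/3, 37/6)

B = (2, -11/2)
E = (14/3, 37/6)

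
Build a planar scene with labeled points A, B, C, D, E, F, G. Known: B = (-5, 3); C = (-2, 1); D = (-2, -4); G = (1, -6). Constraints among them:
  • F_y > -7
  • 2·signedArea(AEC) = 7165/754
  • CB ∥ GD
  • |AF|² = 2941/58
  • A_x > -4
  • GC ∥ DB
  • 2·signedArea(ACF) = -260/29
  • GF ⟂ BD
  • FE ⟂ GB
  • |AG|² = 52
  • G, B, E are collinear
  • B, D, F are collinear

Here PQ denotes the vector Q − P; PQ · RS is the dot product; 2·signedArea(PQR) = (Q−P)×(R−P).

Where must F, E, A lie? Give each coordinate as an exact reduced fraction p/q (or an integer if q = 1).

1. F_x = -47/58  [B, D, F are collinear ∩ GF ⟂ BD]
2. F_y = -393/58  [B, D, F are collinear ∩ GF ⟂ BD]
   → F = (-47/58, -393/58)
3. E_x = 302/377  [G, B, E are collinear ∩ FE ⟂ GB]
4. E_y = -4299/754  [G, B, E are collinear ∩ FE ⟂ GB]
   → E = (302/377, -4299/754)
5. A_x = -3  [2·signedArea(ACF) = -260/29 ∩ 2·signedArea(AEC) = 7165/754]
6. A_y = 0  [2·signedArea(ACF) = -260/29 ∩ 2·signedArea(AEC) = 7165/754]
   → A = (-3, 0)

A = (-3, 0)
E = (302/377, -4299/754)
F = (-47/58, -393/58)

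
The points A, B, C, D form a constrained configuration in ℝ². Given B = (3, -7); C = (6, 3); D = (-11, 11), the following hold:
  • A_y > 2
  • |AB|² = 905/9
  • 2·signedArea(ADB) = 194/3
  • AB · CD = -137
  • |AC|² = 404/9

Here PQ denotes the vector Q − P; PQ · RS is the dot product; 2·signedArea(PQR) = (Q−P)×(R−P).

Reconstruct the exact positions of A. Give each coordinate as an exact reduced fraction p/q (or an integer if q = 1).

1. A_x = -2/3  [2·signedArea(ADB) = 194/3 ∩ AB · CD = -137]
2. A_y = 7/3  [2·signedArea(ADB) = 194/3 ∩ AB · CD = -137]
   → A = (-2/3, 7/3)

A = (-2/3, 7/3)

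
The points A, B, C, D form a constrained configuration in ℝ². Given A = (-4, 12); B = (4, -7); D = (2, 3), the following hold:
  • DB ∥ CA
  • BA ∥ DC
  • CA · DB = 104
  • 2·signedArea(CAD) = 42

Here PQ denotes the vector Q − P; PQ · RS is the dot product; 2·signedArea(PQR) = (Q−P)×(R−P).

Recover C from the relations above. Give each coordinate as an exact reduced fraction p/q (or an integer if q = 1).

C = (-6, 22)

1. C_x = -6  [DB ∥ CA ∩ BA ∥ DC]
2. C_y = 22  [DB ∥ CA ∩ BA ∥ DC]
   → C = (-6, 22)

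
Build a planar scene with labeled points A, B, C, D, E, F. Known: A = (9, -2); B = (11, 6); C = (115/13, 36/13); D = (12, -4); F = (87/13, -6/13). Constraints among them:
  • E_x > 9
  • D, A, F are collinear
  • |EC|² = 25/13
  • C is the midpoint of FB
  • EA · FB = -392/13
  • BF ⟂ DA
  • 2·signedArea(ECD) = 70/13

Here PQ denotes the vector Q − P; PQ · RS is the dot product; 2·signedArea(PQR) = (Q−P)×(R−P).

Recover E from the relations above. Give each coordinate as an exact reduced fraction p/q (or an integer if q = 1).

1. E_x = 10  [2·signedArea(ECD) = 70/13 ∩ EA · FB = -392/13]
2. E_y = 2  [2·signedArea(ECD) = 70/13 ∩ EA · FB = -392/13]
   → E = (10, 2)

E = (10, 2)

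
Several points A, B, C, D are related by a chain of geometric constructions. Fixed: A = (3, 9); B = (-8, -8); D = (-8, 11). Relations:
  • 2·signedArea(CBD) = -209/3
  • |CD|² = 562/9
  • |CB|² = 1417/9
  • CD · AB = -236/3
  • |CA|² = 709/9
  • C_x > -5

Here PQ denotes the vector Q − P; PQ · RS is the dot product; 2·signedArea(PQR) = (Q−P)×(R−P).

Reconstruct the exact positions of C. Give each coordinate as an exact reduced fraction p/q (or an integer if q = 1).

C = (-13/3, 4)

1. C_x = -13/3  [2·signedArea(CBD) = -209/3 ∩ CD · AB = -236/3]
2. C_y = 4  [2·signedArea(CBD) = -209/3 ∩ CD · AB = -236/3]
   → C = (-13/3, 4)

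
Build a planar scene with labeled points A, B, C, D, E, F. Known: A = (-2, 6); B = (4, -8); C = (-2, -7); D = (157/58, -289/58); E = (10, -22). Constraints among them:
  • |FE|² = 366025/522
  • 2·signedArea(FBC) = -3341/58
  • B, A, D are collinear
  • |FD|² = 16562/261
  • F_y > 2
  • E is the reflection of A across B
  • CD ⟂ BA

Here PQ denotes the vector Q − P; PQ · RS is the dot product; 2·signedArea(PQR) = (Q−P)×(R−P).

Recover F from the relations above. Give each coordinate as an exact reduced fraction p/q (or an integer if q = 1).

F = (-25/58, 407/174)

1. F_x = -25/58  [line -1·x + -6·y + 789/58 = 0 ∩ |FE|² = 366025/522]
2. F_y = 407/174  [line -1·x + -6·y + 789/58 = 0 ∩ |FE|² = 366025/522]
   → F = (-25/58, 407/174)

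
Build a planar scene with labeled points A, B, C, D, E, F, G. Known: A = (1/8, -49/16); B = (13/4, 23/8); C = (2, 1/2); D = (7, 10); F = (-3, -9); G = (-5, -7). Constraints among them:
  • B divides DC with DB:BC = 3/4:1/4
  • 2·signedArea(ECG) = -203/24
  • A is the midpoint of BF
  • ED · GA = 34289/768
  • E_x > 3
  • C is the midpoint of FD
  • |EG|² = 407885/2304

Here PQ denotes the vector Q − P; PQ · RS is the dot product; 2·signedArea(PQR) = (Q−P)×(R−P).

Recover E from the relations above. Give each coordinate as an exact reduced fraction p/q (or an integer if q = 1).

E = (83/24, 157/48)

1. E_x = 83/24  [ED · GA = 34289/768 ∩ 2·signedArea(ECG) = -203/24]
2. E_y = 157/48  [ED · GA = 34289/768 ∩ 2·signedArea(ECG) = -203/24]
   → E = (83/24, 157/48)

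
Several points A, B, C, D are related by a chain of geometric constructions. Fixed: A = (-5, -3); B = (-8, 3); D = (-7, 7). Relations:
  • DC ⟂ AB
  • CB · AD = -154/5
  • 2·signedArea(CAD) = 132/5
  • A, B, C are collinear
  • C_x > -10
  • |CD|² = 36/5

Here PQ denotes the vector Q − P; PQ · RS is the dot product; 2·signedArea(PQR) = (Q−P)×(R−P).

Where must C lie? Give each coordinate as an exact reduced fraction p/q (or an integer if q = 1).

1. C_x = -47/5  [A, B, C are collinear ∩ DC ⟂ AB]
2. C_y = 29/5  [A, B, C are collinear ∩ DC ⟂ AB]
   → C = (-47/5, 29/5)

C = (-47/5, 29/5)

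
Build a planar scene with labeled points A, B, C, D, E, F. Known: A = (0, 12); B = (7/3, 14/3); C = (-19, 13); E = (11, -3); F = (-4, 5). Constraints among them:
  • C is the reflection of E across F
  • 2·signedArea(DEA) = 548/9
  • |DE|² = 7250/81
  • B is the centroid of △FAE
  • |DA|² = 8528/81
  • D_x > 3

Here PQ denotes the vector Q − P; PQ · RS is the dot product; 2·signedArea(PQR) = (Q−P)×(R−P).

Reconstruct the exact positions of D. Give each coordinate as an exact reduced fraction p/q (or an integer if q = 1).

D = (28/9, 20/9)

1. D_x = 28/9  [line -15·x + -11·y + 640/9 = 0 ∩ |DA|² = 8528/81]
2. D_y = 20/9  [line -15·x + -11·y + 640/9 = 0 ∩ |DA|² = 8528/81]
   → D = (28/9, 20/9)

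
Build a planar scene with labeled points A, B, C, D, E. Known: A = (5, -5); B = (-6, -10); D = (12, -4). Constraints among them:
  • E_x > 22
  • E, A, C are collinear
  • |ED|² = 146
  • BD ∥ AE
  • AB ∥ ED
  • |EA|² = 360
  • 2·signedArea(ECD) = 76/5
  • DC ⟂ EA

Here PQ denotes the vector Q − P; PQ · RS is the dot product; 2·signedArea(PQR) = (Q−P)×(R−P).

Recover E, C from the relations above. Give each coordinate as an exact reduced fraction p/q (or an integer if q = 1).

1. E_x = 23  [AB ∥ ED ∩ BD ∥ AE]
2. E_y = 1  [AB ∥ ED ∩ BD ∥ AE]
   → E = (23, 1)
3. C_x = 58/5  [E, A, C are collinear ∩ DC ⟂ EA]
4. C_y = -14/5  [E, A, C are collinear ∩ DC ⟂ EA]
   → C = (58/5, -14/5)

C = (58/5, -14/5)
E = (23, 1)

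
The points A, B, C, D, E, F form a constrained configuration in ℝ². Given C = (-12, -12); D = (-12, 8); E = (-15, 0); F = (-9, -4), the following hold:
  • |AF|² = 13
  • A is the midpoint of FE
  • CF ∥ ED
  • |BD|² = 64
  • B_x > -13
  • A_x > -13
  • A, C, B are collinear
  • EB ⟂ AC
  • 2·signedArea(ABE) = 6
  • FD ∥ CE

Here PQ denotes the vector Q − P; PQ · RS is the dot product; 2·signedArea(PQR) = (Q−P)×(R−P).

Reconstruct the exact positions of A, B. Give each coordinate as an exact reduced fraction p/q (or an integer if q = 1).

A = (-12, -2)
B = (-12, 0)

1. A_x = -12  [A is the midpoint of FE]
2. A_y = -2  [A is the midpoint of FE]
   → A = (-12, -2)
3. B_x = -12  [A, C, B are collinear ∩ EB ⟂ AC]
4. B_y = 0  [A, C, B are collinear ∩ EB ⟂ AC]
   → B = (-12, 0)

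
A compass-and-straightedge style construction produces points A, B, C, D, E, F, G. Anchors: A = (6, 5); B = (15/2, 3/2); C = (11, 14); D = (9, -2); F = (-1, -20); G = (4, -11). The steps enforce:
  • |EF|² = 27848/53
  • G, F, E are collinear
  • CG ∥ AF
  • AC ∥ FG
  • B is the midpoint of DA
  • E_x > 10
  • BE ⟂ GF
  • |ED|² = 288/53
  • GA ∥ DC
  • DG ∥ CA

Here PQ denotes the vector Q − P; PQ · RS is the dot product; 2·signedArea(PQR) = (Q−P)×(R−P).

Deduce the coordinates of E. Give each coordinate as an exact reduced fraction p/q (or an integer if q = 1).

1. E_x = 537/53  [G, F, E are collinear ∩ BE ⟂ GF]
2. E_y = 2/53  [G, F, E are collinear ∩ BE ⟂ GF]
   → E = (537/53, 2/53)

E = (537/53, 2/53)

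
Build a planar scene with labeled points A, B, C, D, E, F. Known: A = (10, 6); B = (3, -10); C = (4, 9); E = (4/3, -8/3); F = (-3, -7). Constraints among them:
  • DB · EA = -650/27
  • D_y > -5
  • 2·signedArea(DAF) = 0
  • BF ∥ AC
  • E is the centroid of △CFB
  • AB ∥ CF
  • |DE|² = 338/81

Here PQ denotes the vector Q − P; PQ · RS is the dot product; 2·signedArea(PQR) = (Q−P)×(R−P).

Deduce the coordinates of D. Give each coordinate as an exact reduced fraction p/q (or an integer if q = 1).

D = (-1/9, -37/9)

1. D_x = -1/9  [2·signedArea(DAF) = 0 ∩ DB · EA = -650/27]
2. D_y = -37/9  [2·signedArea(DAF) = 0 ∩ DB · EA = -650/27]
   → D = (-1/9, -37/9)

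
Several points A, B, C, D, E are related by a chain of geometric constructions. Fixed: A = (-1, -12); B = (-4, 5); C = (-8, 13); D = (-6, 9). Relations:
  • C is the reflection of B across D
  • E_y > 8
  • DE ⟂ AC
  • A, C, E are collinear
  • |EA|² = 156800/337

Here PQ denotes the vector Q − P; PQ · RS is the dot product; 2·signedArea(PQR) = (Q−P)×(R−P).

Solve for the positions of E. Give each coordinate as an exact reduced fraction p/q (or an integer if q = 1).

1. E_x = -2297/337  [A, C, E are collinear ∩ DE ⟂ AC]
2. E_y = 2956/337  [A, C, E are collinear ∩ DE ⟂ AC]
   → E = (-2297/337, 2956/337)

E = (-2297/337, 2956/337)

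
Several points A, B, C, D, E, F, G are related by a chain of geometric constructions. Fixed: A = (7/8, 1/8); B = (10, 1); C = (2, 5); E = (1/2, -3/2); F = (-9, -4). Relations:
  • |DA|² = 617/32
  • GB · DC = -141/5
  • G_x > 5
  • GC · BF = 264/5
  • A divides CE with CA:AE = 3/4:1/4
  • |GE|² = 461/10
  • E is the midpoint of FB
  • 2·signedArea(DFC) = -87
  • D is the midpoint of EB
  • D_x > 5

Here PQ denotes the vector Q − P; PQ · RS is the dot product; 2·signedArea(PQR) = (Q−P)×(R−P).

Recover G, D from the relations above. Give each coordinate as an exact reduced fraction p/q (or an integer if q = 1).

D = (21/4, -1/4)
G = (26/5, 17/5)

1. D_x = 21/4  [D is the midpoint of EB]
2. D_y = -1/4  [D is the midpoint of EB]
   → D = (21/4, -1/4)
3. G_x = 26/5  [GB · DC = -141/5 ∩ GC · BF = 264/5]
4. G_y = 17/5  [GB · DC = -141/5 ∩ GC · BF = 264/5]
   → G = (26/5, 17/5)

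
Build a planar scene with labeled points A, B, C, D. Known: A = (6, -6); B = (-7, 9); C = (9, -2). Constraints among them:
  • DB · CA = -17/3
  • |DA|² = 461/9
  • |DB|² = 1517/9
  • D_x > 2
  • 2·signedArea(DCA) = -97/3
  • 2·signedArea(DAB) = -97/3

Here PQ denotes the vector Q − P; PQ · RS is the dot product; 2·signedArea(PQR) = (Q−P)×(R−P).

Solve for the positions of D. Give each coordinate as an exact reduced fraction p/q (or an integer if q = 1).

1. D_x = 8/3  [2·signedArea(DCA) = -97/3 ∩ DB · CA = -17/3]
2. D_y = 1/3  [2·signedArea(DCA) = -97/3 ∩ DB · CA = -17/3]
   → D = (8/3, 1/3)

D = (8/3, 1/3)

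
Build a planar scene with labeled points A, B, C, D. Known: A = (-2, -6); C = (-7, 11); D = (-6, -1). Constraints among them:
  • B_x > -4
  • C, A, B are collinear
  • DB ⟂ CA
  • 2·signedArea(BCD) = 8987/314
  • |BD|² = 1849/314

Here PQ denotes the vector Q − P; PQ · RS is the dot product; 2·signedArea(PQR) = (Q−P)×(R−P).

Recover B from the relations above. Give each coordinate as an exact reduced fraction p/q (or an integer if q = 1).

B = (-1153/314, -99/314)

1. B_x = -1153/314  [C, A, B are collinear ∩ DB ⟂ CA]
2. B_y = -99/314  [C, A, B are collinear ∩ DB ⟂ CA]
   → B = (-1153/314, -99/314)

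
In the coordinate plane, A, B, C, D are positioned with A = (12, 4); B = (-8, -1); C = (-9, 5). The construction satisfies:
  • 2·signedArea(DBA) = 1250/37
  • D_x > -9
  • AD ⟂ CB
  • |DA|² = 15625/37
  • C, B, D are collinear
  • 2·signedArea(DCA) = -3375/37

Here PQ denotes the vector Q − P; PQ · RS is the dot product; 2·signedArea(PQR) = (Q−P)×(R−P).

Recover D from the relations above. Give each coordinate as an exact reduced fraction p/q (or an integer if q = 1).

D = (-306/37, 23/37)

1. D_x = -306/37  [C, B, D are collinear ∩ AD ⟂ CB]
2. D_y = 23/37  [C, B, D are collinear ∩ AD ⟂ CB]
   → D = (-306/37, 23/37)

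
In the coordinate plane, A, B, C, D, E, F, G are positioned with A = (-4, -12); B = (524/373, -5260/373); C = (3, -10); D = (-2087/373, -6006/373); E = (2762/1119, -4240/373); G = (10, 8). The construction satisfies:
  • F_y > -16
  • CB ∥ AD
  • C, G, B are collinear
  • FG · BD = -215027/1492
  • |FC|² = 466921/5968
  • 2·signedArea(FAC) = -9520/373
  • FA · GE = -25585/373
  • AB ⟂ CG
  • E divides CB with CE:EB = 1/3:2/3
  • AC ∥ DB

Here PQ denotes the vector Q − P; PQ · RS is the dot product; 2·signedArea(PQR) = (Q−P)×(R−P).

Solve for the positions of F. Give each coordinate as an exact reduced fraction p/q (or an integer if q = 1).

1. F_x = -5737/1492  [2·signedArea(FAC) = -9520/373 ∩ FG · BD = -215027/1492]
2. F_y = -11639/746  [2·signedArea(FAC) = -9520/373 ∩ FG · BD = -215027/1492]
   → F = (-5737/1492, -11639/746)

F = (-5737/1492, -11639/746)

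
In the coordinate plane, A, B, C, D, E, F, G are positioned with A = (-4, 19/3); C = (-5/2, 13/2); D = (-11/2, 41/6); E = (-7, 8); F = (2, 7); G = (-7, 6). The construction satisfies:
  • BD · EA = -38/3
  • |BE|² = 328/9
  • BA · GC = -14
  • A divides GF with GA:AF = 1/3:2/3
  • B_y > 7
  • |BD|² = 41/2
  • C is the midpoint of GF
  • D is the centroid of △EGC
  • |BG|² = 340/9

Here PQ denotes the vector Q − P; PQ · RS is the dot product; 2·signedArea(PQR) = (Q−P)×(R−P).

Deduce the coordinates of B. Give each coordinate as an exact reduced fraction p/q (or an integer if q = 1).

1. B_x = -1  [BD · EA = -38/3 ∩ BA · GC = -14]
2. B_y = 22/3  [BD · EA = -38/3 ∩ BA · GC = -14]
   → B = (-1, 22/3)

B = (-1, 22/3)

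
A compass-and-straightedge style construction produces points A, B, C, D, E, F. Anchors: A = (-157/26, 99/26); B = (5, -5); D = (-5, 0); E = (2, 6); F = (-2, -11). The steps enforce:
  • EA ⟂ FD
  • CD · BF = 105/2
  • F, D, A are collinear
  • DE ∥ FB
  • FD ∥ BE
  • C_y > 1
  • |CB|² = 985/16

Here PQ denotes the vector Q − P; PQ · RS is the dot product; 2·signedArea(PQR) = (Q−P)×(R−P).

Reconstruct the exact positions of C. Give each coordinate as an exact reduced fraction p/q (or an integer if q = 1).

1. C_x = 1  [line 7·x + 6·y + -35/2 = 0 ∩ |CB|² = 985/16]
2. C_y = 7/4  [line 7·x + 6·y + -35/2 = 0 ∩ |CB|² = 985/16]
   → C = (1, 7/4)

C = (1, 7/4)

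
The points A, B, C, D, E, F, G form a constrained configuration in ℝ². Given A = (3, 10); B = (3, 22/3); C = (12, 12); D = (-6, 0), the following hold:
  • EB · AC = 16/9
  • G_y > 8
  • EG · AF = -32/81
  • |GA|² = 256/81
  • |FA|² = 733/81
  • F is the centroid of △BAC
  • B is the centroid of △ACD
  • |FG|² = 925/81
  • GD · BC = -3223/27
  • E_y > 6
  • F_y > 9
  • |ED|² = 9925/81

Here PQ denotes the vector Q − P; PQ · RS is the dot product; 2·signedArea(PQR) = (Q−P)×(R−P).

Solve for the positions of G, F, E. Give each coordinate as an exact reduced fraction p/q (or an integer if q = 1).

E = (3, 58/9)
F = (6, 88/9)
G = (3, 74/9)

1. F_x = 6  [F is the centroid of △BAC]
2. F_y = 88/9  [F is the centroid of △BAC]
   → F = (6, 88/9)
3. E_x = 3  [line -9·x + -2·y + 359/9 = 0 ∩ |ED|² = 9925/81]
4. E_y = 58/9  [line -9·x + -2·y + 359/9 = 0 ∩ |ED|² = 9925/81]
   → E = (3, 58/9)
5. G_x = 3  [GD · BC = -3223/27 ∩ EG · AF = -32/81]
6. G_y = 74/9  [GD · BC = -3223/27 ∩ EG · AF = -32/81]
   → G = (3, 74/9)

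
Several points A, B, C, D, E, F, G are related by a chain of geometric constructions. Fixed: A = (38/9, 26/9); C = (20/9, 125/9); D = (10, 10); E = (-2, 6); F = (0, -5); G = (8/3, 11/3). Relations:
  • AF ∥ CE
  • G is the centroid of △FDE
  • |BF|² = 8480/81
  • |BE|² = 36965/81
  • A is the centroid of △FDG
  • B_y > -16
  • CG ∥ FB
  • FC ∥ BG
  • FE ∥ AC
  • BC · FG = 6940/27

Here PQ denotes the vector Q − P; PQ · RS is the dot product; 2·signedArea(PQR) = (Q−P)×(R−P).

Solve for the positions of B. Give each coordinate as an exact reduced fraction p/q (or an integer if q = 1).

1. B_x = 4/9  [FC ∥ BG ∩ CG ∥ FB]
2. B_y = -137/9  [FC ∥ BG ∩ CG ∥ FB]
   → B = (4/9, -137/9)

B = (4/9, -137/9)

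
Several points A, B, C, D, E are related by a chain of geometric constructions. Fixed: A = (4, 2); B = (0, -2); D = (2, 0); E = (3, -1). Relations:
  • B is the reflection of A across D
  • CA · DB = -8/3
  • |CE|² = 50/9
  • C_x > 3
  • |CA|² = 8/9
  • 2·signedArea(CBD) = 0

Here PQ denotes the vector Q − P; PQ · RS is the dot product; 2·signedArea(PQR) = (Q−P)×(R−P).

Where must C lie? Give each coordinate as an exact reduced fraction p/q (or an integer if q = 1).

1. C_x = 10/3  [2·signedArea(CBD) = 0 ∩ CA · DB = -8/3]
2. C_y = 4/3  [2·signedArea(CBD) = 0 ∩ CA · DB = -8/3]
   → C = (10/3, 4/3)

C = (10/3, 4/3)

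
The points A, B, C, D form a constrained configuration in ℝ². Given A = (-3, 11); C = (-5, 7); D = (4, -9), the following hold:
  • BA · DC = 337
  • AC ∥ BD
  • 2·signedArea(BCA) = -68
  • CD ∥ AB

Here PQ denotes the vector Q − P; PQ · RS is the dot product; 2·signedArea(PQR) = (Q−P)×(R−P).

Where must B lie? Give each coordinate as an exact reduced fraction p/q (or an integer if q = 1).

B = (6, -5)

1. B_x = 6  [AC ∥ BD ∩ CD ∥ AB]
2. B_y = -5  [AC ∥ BD ∩ CD ∥ AB]
   → B = (6, -5)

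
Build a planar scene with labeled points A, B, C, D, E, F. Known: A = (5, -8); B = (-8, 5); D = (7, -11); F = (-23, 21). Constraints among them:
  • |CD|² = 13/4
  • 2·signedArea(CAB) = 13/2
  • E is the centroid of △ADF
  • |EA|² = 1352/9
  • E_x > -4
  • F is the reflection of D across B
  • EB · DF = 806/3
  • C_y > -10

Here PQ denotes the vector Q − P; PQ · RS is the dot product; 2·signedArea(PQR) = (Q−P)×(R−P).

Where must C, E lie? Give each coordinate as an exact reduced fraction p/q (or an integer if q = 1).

1. C_x = 6  [line -13·x + -13·y + -91/2 = 0 ∩ |CD|² = 13/4]
2. C_y = -19/2  [line -13·x + -13·y + -91/2 = 0 ∩ |CD|² = 13/4]
   → C = (6, -19/2)
3. E_x = -11/3  [E is the centroid of △ADF]
4. E_y = 2/3  [E is the centroid of △ADF]
   → E = (-11/3, 2/3)

C = (6, -19/2)
E = (-11/3, 2/3)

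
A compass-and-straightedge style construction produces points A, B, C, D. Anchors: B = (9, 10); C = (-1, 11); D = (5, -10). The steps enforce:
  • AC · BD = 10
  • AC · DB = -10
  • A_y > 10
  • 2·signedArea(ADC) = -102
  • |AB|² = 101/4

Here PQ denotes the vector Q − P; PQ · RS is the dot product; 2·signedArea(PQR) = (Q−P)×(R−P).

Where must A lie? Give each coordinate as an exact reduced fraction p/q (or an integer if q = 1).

1. A_x = 4  [AC · DB = -10 ∩ 2·signedArea(ADC) = -102]
2. A_y = 21/2  [AC · DB = -10 ∩ 2·signedArea(ADC) = -102]
   → A = (4, 21/2)

A = (4, 21/2)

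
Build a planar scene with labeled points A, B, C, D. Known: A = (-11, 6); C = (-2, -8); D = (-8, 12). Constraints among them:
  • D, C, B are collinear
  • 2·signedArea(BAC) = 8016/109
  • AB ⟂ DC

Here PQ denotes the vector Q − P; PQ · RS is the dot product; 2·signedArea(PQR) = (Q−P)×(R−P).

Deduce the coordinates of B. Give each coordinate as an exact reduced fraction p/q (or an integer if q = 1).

B = (-719/109, 798/109)

1. B_x = -719/109  [D, C, B are collinear ∩ AB ⟂ DC]
2. B_y = 798/109  [D, C, B are collinear ∩ AB ⟂ DC]
   → B = (-719/109, 798/109)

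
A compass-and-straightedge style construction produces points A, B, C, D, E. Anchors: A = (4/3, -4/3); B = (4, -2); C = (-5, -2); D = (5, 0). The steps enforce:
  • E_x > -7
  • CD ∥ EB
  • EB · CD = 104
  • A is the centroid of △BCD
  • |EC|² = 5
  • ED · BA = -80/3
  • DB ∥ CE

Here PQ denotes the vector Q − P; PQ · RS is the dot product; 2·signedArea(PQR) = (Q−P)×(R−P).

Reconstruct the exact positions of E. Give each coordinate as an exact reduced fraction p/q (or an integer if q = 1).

1. E_x = -6  [CD ∥ EB ∩ DB ∥ CE]
2. E_y = -4  [CD ∥ EB ∩ DB ∥ CE]
   → E = (-6, -4)

E = (-6, -4)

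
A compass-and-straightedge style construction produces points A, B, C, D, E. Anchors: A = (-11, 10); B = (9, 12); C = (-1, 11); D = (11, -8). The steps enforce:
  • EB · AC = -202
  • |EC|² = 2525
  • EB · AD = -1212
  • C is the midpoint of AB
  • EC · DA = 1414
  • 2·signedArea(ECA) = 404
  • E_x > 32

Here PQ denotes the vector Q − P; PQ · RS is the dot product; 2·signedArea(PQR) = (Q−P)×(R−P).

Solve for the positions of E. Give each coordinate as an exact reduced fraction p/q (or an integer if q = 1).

1. E_x = 33  [EB · AC = -202 ∩ EC · DA = 1414]
2. E_y = -26  [EB · AC = -202 ∩ EC · DA = 1414]
   → E = (33, -26)

E = (33, -26)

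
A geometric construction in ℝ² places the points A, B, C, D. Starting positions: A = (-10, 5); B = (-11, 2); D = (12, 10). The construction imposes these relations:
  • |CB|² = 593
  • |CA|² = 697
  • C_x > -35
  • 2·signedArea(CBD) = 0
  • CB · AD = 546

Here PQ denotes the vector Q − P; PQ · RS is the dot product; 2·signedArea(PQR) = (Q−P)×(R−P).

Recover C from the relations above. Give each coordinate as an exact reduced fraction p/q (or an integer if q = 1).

1. C_x = -34  [2·signedArea(CBD) = 0 ∩ CB · AD = 546]
2. C_y = -6  [2·signedArea(CBD) = 0 ∩ CB · AD = 546]
   → C = (-34, -6)

C = (-34, -6)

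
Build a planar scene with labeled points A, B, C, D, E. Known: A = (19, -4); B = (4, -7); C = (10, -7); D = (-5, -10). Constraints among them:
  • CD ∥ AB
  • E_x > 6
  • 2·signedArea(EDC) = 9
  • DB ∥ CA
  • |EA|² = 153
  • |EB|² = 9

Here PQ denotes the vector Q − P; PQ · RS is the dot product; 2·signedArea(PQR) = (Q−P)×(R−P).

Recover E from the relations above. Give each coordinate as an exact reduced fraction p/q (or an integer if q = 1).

E = (7, -7)

1. E_x = 7  [line -3·x + 15·y + 126 = 0 ∩ |EB|² = 9]
2. E_y = -7  [line -3·x + 15·y + 126 = 0 ∩ |EB|² = 9]
   → E = (7, -7)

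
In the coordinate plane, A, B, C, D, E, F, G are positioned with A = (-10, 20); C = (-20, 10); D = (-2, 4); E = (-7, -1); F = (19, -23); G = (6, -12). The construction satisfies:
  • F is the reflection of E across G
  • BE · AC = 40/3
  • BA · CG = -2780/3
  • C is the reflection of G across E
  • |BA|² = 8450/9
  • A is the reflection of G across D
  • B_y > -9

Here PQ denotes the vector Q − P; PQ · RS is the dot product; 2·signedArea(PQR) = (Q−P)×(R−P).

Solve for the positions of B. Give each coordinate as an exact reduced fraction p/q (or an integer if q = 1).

1. B_x = 5/3  [BE · AC = 40/3 ∩ BA · CG = -2780/3]
2. B_y = -25/3  [BE · AC = 40/3 ∩ BA · CG = -2780/3]
   → B = (5/3, -25/3)

B = (5/3, -25/3)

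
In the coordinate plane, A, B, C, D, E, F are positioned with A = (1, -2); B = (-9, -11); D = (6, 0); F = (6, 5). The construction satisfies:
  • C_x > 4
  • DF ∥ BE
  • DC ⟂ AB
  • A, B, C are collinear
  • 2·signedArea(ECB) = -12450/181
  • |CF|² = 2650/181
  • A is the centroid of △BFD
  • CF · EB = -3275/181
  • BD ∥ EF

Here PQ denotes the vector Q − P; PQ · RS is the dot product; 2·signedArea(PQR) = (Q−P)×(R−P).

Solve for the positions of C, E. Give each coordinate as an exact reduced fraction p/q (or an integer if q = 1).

C = (861/181, 250/181)
E = (-9, -6)

1. C_x = 861/181  [A, B, C are collinear ∩ DC ⟂ AB]
2. C_y = 250/181  [A, B, C are collinear ∩ DC ⟂ AB]
   → C = (861/181, 250/181)
3. E_x = -9  [BD ∥ EF ∩ DF ∥ BE]
4. E_y = -6  [BD ∥ EF ∩ DF ∥ BE]
   → E = (-9, -6)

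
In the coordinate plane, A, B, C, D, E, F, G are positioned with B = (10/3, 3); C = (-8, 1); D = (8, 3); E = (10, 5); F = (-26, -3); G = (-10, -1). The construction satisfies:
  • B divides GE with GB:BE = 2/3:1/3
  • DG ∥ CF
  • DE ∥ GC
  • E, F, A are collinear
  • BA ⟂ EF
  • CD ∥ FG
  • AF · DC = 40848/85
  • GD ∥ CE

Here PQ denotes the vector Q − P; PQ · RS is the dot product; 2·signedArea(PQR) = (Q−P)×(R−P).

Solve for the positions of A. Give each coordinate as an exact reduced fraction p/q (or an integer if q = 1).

A = (274/85, 297/85)

1. A_x = 274/85  [E, F, A are collinear ∩ BA ⟂ EF]
2. A_y = 297/85  [E, F, A are collinear ∩ BA ⟂ EF]
   → A = (274/85, 297/85)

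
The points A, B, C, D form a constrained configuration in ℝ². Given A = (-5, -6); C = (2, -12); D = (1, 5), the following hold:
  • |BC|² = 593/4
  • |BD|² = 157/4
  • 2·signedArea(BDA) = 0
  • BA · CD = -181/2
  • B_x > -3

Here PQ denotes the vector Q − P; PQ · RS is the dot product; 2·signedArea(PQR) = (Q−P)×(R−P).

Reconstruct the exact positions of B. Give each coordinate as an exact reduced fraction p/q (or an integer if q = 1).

B = (-2, -1/2)

1. B_x = -2  [2·signedArea(BDA) = 0 ∩ BA · CD = -181/2]
2. B_y = -1/2  [2·signedArea(BDA) = 0 ∩ BA · CD = -181/2]
   → B = (-2, -1/2)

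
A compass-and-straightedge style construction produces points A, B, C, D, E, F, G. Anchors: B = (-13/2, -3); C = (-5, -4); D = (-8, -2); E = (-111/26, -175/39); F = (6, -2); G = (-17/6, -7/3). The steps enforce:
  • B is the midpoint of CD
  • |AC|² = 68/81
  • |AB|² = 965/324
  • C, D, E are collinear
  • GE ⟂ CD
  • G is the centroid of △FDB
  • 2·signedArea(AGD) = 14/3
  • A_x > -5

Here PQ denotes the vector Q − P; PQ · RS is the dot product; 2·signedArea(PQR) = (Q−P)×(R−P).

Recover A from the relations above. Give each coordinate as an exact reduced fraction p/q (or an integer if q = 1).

1. A_x = -43/9  [line -1/3·x + -31/6·y + -53/3 = 0 ∩ |AC|² = 68/81]
2. A_y = -28/9  [line -1/3·x + -31/6·y + -53/3 = 0 ∩ |AC|² = 68/81]
   → A = (-43/9, -28/9)

A = (-43/9, -28/9)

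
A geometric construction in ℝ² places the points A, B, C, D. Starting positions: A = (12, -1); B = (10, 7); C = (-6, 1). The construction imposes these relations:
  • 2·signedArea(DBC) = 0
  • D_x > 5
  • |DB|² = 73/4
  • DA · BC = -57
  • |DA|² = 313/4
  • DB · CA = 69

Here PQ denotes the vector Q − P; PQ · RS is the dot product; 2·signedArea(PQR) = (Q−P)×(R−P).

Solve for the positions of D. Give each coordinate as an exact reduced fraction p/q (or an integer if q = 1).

1. D_x = 6  [2·signedArea(DBC) = 0 ∩ DB · CA = 69]
2. D_y = 11/2  [2·signedArea(DBC) = 0 ∩ DB · CA = 69]
   → D = (6, 11/2)

D = (6, 11/2)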